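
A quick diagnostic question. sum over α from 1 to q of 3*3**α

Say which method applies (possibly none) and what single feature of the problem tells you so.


Verdict: the geometric series formula — term-over-term division gives 3 every time — index-free ratio, geometric sum formula applies.


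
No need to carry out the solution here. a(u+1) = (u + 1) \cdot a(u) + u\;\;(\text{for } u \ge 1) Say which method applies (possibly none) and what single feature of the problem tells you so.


Verdict: a summation factor — the coefficient u + 1 drifts with the index, so no fixed root exists; normalizing by the cumulative product telescopes it.


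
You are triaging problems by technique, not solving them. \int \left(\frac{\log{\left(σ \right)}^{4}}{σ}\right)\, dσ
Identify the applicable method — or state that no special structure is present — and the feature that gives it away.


Best approach: u-substitution — viewed as a product, the integrand is a composition evaluated at \log{\left(σ \right)} times (a constant multiple of) that inner expression's derivative, so u = \log{\left(σ \right)} makes it elementary.


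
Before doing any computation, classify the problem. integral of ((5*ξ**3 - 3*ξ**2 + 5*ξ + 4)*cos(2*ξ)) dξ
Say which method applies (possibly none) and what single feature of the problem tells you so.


Diagnosis: integration by parts — 5*ξ**3 - 3*ξ**2 + 5*ξ + 4 dies after finitely many derivatives while cos(2*ξ) cycles under integration — the tabular/parts setup.


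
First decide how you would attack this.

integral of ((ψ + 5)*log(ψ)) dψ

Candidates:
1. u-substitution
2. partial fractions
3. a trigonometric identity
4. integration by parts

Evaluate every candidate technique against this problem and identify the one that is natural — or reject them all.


Verdict: integration by parts — choose u = log(ψ): one derivative turns the logarithm algebraic, and the remaining factor ψ + 5 integrates term by term under the power rule.
- u-substitution — no subexpression of the integrand pairs with its own derivative as a factor — individual terms may offer their own substitutions, but any change of variable covering the whole integral would have to be constructed from outside the expression.
- partial fractions: the expression is not a ratio of polynomials that decomposes further.
- a trigonometric identity — there is no trigonometric structure at all — the integrand carries no sine or cosine to rewrite.
- integration by parts — yes, a natural case for it.


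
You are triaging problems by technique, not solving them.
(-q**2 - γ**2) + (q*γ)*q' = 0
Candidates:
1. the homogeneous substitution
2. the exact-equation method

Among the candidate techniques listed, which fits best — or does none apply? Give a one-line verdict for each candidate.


Method: the homogeneous substitution — the slope is degree-zero homogeneous: the ratio substitution v = q/γ collapses it. A Bernoulli rewrite works here as the equation stands — the homogeneous substitution is the more immediate reading.
- the homogeneous substitution — applicable, and directly so.
- the exact-equation method — the cross partial derivatives disagree, so no single potential exists.


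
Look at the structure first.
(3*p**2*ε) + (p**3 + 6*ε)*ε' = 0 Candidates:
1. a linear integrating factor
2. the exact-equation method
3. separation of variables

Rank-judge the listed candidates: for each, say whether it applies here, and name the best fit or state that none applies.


Verdict: the exact-equation method — equality of cross partials is the green light — assemble the potential function term by term.
- a linear integrating factor — the unknown enters nonlinearly (through a power, a denominator, or a transcendental function), which the linear integrating-factor recipe cannot absorb as-is — any repair would come from a preliminary substitution, not the factor.
- the exact-equation method: a fit — the right tool for this form.
- separation of variables: the two dependences are entangled, not a clean product of one-variable pieces.


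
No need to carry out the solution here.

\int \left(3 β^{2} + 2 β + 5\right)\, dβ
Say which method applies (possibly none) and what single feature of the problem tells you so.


Diagnosis: no special technique — every term is a constant multiple of a power of β; term-wise power-rule integration needs no preliminary transformation.


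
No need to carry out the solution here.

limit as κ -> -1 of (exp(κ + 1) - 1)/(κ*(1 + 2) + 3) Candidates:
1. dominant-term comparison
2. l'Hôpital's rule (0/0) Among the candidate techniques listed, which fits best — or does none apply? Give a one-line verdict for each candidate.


Technique: l'Hôpital's rule (0/0) — the 0/0 form at -1 is the signature situation for l'Hôpital's rule. One could equally expand both pieces locally and compare leading terms; the rule does that in one stroke.
- dominant-term comparison: no dominant-degree comparison decides it.
- l'Hôpital's rule (0/0): applies; the problem has the shape this method handles.


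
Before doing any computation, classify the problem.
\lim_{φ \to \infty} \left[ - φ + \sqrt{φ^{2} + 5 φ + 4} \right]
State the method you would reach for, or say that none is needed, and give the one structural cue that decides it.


Diagnosis: conjugate multiplication — this difference gives up after one conjugate multiplication — the radical structure cancels against its conjugate.


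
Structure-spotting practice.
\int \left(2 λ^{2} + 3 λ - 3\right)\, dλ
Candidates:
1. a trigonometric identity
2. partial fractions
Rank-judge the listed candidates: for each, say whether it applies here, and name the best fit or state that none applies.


Technique: no special technique — scan for structure and find none: constant multiples of powers of λ, integrate directly.
- a trigonometric identity — with no trigonometric functions present, identity rewriting has no target.
- partial fractions: there is no rational-function structure to decompose.


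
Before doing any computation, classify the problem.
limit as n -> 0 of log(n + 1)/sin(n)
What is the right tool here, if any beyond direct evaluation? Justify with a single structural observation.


Verdict: l'Hôpital's rule (0/0) — the 0/0 form at 0 is the signature situation for l'Hôpital's rule. Expanding numerator and denominator to first order gives the same value — the rule automates exactly that.


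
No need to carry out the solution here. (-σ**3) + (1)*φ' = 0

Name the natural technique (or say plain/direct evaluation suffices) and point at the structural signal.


Technique: no special technique — with φ absent the equation is not coupled at all: direct integration in σ.


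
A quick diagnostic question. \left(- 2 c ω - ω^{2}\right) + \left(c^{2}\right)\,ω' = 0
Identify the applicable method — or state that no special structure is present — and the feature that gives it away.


Diagnosis: the homogeneous substitution — the slope's numerator and denominator share total degree; set v = ω/c and the equation drops to separable form. This doubles as a Bernoulli equation in the unknown as written; the homogeneous route needs no setup at all.


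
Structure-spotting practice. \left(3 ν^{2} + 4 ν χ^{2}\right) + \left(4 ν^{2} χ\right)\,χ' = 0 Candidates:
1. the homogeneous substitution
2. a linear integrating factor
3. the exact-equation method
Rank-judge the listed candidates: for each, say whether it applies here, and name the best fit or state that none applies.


Diagnosis: the exact-equation method — this form is already the differential of something: the matching mixed partials of 3 ν^{2} + 4 ν χ^{2} and 4 ν^{2} χ prove it.
- the homogeneous substitution — the slope changes under joint rescaling, failing the degree-zero test.
- a linear integrating factor: the unknown enters nonlinearly (through a power, a denominator, or a transcendental function), which the linear integrating-factor recipe cannot absorb as-is — any repair would come from a preliminary substitution, not the factor.
- the exact-equation method: applies; the problem has the shape this method handles.


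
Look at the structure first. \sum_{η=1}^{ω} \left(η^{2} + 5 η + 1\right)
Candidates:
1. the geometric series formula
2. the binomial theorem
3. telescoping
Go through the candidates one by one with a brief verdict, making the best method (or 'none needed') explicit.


Method: no special technique — every summand is a constant multiple of a power of η — apply the standard power-sum identities one degree at a time.
- the geometric series formula: no single multiplier carries one term to the next throughout the sum.
- the binomial theorem — the terms lack the binomial-coefficient-weighted complementary-power pattern of an expansion.
- telescoping: the summand is not presented as a shifted difference — a telescoping rewrite may exist, but the displayed structure does not offer one.


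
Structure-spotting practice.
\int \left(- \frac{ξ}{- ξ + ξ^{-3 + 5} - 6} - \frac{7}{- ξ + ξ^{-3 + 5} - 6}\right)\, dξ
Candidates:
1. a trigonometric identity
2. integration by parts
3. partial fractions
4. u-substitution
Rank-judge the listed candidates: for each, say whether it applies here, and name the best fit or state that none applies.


Method: partial fractions — the bottom factors while the top stays lower-degree — split into simple fractions and integrate piece by piece.
- a trigonometric identity — no sine or cosine appears, so there is nothing for a trigonometric identity to act on.
- integration by parts — the integrand does not split as a nonconstant polynomial times an exp, sine, cosine of a linear argument, or logarithm — no polynomial-kernel parts product to differentiate one side of.
- partial fractions: yes — fits the structure here.
- u-substitution — no subexpression of the integrand pairs with its own derivative as a factor — individual terms may offer their own substitutions, but any change of variable covering the whole integral would have to be constructed from outside the expression.


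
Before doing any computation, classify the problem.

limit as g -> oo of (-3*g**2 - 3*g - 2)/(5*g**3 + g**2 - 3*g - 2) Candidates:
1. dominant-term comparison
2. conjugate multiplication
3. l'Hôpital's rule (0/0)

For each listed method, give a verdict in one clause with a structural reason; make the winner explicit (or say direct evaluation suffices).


Diagnosis: dominant-term comparison — growth-rate triage: the leading powers of g decide the limit, everything else is noise.
- dominant-term comparison — yes — fits the structure here.
- conjugate multiplication — there are no radicals in tension whose conjugate would simplify matters.
- l'Hôpital's rule (0/0): viewed as a single quotient this runs to ∞/∞, not the 0/0 clash this candidate addresses; an at-infinity variant of the rule would resolve it, but comparing leading growth reads the answer without differentiating.


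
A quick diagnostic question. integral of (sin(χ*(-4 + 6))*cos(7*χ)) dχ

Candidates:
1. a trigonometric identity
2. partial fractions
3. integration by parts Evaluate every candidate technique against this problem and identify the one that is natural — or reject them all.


Verdict: a trigonometric identity — apply product-to-sum to sin(χ*(-4 + 6))*cos(7*χ): two clean single-angle terms replace one awkward product.
- a trigonometric identity: a fit — the right tool for this form.
- partial fractions: the expression is not a ratio of polynomials that decomposes further.
- integration by parts — not the fit here: there is no polynomial factor to ladder down — parts can still close the trigonometric product by recursion, though the identity rewrite is the direct route.


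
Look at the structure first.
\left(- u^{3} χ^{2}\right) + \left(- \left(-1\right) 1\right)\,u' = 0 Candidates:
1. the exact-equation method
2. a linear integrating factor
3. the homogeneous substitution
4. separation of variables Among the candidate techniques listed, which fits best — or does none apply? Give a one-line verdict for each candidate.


Best approach: separation of variables — solved for the derivative, the right side splits multiplicatively into a function of each variable alone — divide and integrate each side.
- the exact-equation method — the cross partial derivatives disagree, so no single potential exists.
- a linear integrating factor: the unknown enters nonlinearly (through a power, a denominator, or a transcendental function), which the linear integrating-factor recipe cannot absorb as-is — any repair would come from a preliminary substitution, not the factor.
- the homogeneous substitution: the slope is not a function of the ratio of the variables alone.
- separation of variables — yes, a natural case for it.


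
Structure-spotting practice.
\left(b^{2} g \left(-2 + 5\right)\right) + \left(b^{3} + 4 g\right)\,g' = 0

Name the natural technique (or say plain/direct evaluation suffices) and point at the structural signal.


Diagnosis: the exact-equation method — equality of cross partials is the green light — assemble the potential function term by term.


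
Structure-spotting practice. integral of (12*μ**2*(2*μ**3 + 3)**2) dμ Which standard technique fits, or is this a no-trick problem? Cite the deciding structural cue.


Technique: u-substitution — 12*μ**2 matches the derivative of 2*μ**3 + 3 up to a constant; with u = 2*μ**3 + 3 the whole integrand folds into a function of u alone. One could also expand and integrate term by term; the substitution is strictly more direct.


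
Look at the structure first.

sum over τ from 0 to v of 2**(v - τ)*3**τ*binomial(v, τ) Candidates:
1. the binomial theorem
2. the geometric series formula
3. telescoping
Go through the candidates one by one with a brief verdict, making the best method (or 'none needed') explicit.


Best approach: the binomial theorem — the binomial coefficients weight matched powers of 3 and 2, which is exactly the expansion of a binomial power.
- the binomial theorem — yes — fits the structure here.
- the geometric series formula — consecutive terms are not related by a fixed multiplier.
- telescoping — the summand is not presented as a shifted difference — a telescoping rewrite may exist, but the displayed structure does not offer one.


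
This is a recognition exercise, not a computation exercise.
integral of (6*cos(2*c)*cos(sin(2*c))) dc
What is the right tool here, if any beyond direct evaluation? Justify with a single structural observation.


Method: u-substitution — read it as f(sin(2*c)) times a constant multiple of d(sin(2*c)): one substitution, u = sin(2*c), finishes it.


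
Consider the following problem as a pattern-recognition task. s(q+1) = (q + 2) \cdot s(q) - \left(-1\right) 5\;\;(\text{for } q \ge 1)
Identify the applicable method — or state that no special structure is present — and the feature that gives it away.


Best approach: a summation factor — one step of memory with a weight q + 2 that changes as the index grows — the summation-factor construction is built for this.


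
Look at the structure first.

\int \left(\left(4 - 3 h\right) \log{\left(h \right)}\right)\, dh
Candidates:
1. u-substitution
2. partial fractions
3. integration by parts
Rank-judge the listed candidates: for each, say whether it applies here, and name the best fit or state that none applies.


Verdict: integration by parts — \log{\left(h \right)} blocks direct integration but differentiates to something rational — parts with the polynomial factor 4 - 3 h as dv.
- u-substitution — no subexpression of the integrand pairs with its own derivative as a factor — individual terms may offer their own substitutions, but any change of variable covering the whole integral would have to be constructed from outside the expression.
- partial fractions: the expression is not a ratio of polynomials that decomposes further.
- integration by parts: yes — fits the structure here.


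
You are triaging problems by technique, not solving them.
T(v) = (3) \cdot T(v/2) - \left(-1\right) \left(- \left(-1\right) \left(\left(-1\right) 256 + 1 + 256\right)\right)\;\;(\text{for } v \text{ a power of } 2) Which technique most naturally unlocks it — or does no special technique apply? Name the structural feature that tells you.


Technique: the master substitution — the argument shrinks by the factor 2, so measure the index on a logarithmic scale and the recursion becomes a shift.


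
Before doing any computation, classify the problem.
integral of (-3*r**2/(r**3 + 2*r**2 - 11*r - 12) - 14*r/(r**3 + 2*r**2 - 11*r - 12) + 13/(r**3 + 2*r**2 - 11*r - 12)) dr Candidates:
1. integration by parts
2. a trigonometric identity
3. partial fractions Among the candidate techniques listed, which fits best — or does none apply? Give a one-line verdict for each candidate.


Technique: partial fractions — each factor of r**3 + 2*r**2 - 11*r - 12 owns one elementary piece of the integrand — separate them and integrate piecewise.
- integration by parts — the nonconstant-polynomial-times-standard-kernel pattern (an exp, sine, cosine, or logarithm partner) is absent.
- a trigonometric identity: no sine or cosine appears, so there is nothing for a trigonometric identity to act on.
- partial fractions: yes — fits the structure here.


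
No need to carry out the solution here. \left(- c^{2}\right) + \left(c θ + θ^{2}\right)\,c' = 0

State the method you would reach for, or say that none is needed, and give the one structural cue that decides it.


Technique: the homogeneous substitution — scaling θ and c together leaves the slope fixed — it depends only on c/θ, so substitute the ratio. A Bernoulli-style rewrite — possibly after exchanging which variable is treated as dependent — would work as well; the homogeneous substitution is the more immediate reading here.


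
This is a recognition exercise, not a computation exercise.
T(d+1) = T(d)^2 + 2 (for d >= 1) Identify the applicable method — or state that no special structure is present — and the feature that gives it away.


Technique: no special technique — the new term depends nonlinearly on the old ones, which disqualifies every superposition-based technique.


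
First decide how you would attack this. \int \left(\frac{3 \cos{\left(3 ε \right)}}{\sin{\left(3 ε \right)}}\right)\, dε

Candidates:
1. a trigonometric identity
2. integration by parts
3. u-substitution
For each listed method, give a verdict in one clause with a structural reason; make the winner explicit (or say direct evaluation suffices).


Best approach: u-substitution — set u = \sin{\left(3 ε \right)}: a constant multiple of its derivative, namely 3 \cos{\left(3 ε \right)}, is present as a factor once the integrand is collected, so the du is sitting there waiting.
- a trigonometric identity: neither the even-power reduction nor the product-to-sum identity applies to this structure.
- integration by parts: the integrand does not split as a nonconstant polynomial times an exp, sine, cosine of a linear argument, or logarithm — no polynomial-kernel parts product to differentiate one side of.
- u-substitution — a fit — the right tool for this form.


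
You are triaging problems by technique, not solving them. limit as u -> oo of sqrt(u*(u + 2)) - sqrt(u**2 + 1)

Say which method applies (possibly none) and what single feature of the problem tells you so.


Diagnosis: conjugate multiplication — this difference gives up after one conjugate multiplication — the radical structure cancels against its conjugate.


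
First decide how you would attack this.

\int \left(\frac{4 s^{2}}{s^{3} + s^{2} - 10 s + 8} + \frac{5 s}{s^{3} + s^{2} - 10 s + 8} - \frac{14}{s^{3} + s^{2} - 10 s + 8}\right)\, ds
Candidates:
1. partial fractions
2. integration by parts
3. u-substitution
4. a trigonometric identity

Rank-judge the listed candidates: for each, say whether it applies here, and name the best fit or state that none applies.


Best approach: partial fractions — the factorization of s^{3} + s^{2} - 10 s + 8 is the whole battle; after it, each term is a table integral.
- partial fractions — yes — fits the structure here.
- integration by parts: the nonconstant-polynomial-times-standard-kernel pattern (an exp, sine, cosine, or logarithm partner) is absent.
- u-substitution: no subexpression of the integrand serves as a whole-integral substitution inner — individual terms may offer their own, but none carries its derivative as a factor of the full integrand; a working change of variable would have to be constructed from outside the expression.
- a trigonometric identity — there is no trigonometric structure at all — the integrand carries no sine or cosine to rewrite.


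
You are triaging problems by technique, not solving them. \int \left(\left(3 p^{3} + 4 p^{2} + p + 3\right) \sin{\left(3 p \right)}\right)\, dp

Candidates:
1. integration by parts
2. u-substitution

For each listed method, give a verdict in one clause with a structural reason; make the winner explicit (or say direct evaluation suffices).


Diagnosis: integration by parts — the integrand splits as 3 p^{3} + 4 p^{2} + p + 3 times \sin{\left(3 p \right)} — repeatedly differentiating the polynomial part kills it, which is the parts ladder.
- integration by parts — applicable, and directly so.
- u-substitution — no subexpression of the integrand pairs with its own derivative as a factor — individual terms may offer their own substitutions, but any change of variable covering the whole integral would have to be constructed from outside the expression.


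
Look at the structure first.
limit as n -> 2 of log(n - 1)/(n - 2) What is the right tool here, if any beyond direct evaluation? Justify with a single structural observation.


Diagnosis: l'Hôpital's rule (0/0) — numerator and denominator both vanish at 2 — a genuine 0/0 form, which is exactly when l'Hôpital applies. A local series expansion at the point resolves it as well; the rule is the packaged version of that step.


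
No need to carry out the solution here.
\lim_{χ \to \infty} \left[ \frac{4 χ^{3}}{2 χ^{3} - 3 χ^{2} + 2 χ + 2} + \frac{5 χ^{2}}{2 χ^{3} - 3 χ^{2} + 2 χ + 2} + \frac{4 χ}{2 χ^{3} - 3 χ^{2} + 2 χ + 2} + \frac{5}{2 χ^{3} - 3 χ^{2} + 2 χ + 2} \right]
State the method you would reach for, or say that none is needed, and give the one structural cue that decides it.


Best approach: dominant-term comparison — growth-rate triage: the leading powers of χ decide the limit, everything else is noise. Viewed as a single quotient this is an ∞/∞ form — an at-infinity application of l'Hôpital's rule would also resolve it; comparing leading growth reads the answer without differentiating.


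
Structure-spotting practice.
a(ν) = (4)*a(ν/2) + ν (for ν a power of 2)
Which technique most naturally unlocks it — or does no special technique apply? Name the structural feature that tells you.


Technique: the master substitution — the argument ν/2 divides the index by 2; the standard ν = 2^m substitution converts it to a constant-shift recurrence.


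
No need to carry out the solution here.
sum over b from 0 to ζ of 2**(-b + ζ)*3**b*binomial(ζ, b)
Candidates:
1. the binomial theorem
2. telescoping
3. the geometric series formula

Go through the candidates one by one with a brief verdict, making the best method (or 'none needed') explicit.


Method: the binomial theorem — terms weighting binomial(ζ, b) against matched powers of 3 and 2 reassemble into (3 + 2)^ζ by the binomial theorem.
- the binomial theorem — a fit — the right tool for this form.
- telescoping: in the displayed form, no term reappears at a neighboring index to cancel against.
- the geometric series formula: no single multiplier carries one term to the next throughout the sum.


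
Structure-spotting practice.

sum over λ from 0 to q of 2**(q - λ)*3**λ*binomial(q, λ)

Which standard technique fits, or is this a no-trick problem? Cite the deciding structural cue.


Method: the binomial theorem — binomial coefficients against complementary powers of 3 and 2: recognize the binomial expansion and resum.


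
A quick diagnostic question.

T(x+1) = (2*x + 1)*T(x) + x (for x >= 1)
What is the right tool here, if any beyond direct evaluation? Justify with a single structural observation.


Best approach: a summation factor — one step of memory with a weight 2*x + 1 that changes as the index grows — the summation-factor construction is built for this.


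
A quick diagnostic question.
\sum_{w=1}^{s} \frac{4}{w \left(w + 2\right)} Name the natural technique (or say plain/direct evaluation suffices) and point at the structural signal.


Technique: telescoping — the summand \frac{4}{w \left(w + 2\right)} decomposes into fractions whose poles differ by an integer shift — the series collapses.


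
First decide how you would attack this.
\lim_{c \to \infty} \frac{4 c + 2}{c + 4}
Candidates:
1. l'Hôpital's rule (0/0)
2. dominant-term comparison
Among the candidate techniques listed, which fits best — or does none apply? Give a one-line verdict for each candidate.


Technique: dominant-term comparison — as c grows, only the highest-degree terms matter — compare leading terms and read the limit off.
- l'Hôpital's rule (0/0): as a single quotient the expression runs to ∞/∞ at the limit point — an at-infinity form of the rule would apply, though the leading-growth comparison is the direct reading.
- dominant-term comparison — applies; the problem has the shape this method handles.


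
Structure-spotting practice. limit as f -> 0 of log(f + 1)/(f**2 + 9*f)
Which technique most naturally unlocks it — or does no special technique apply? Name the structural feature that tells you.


Technique: l'Hôpital's rule (0/0) — the 0/0 form at 0 is the signature situation for l'Hôpital's rule. Expanding numerator and denominator to first order gives the same value — the rule automates exactly that.


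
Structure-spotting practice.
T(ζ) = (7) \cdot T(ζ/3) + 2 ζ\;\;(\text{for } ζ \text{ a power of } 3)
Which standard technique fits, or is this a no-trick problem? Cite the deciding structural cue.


Diagnosis: the master substitution — treat m = log base 3 of ζ as the new clock: one recursion step advances m by one while ζ scales by 3.


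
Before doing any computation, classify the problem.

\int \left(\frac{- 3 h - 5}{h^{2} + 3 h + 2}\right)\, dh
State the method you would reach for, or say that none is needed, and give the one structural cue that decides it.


Method: partial fractions — each factor of h^{2} + 3 h + 2 owns one elementary piece of the integrand — separate them and integrate piecewise.


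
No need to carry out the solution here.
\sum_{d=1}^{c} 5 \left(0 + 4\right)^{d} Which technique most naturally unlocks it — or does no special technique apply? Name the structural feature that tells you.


Diagnosis: the geometric series formula — each term is 4 times the previous one, so the geometric-series formula applies directly.


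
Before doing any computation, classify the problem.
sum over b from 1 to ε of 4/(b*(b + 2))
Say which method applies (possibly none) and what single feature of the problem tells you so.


Technique: telescoping — rewrite 4/(b*(b + 2)) as simple fractions and successive terms eat each other — only the edges survive.


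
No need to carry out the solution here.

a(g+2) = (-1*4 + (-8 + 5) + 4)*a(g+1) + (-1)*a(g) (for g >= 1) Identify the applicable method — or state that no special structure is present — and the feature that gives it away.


Technique: the characteristic-root method — shift-invariance with fixed coefficients calls for exponential trials; the characteristic polynomial finds every r^g.


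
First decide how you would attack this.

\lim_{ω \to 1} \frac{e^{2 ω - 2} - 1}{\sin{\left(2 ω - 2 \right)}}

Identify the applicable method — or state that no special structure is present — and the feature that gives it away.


Verdict: l'Hôpital's rule (0/0) — substituting 1 gives 0 over 0; differentiate top and bottom once and re-evaluate. A first-order expansion at the point is an equally standard path; the rule packages it.


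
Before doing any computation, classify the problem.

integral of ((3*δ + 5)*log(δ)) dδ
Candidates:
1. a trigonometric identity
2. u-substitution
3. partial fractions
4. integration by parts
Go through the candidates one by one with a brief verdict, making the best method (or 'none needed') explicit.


Diagnosis: integration by parts — with u = log(δ) the logarithm disappears after one differentiation, leaving a power-rule integral.
- a trigonometric identity: no sine or cosine appears, so there is nothing for a trigonometric identity to act on.
- u-substitution: no subexpression of the integrand serves as a whole-integral substitution inner — individual terms may offer their own, but none carries its derivative as a factor of the full integrand; a working change of variable would have to be constructed from outside the expression.
- partial fractions: there is no rational-function structure to decompose.
- integration by parts — yes — fits the structure here.


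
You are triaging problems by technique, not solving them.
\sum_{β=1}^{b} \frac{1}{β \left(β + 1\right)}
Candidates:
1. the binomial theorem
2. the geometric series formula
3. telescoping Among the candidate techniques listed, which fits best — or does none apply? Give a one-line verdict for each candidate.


Diagnosis: telescoping — \frac{1}{β \left(β + 1\right)} hides a difference of shifted reciprocals — decompose it and the middle of the sum vanishes.
- the binomial theorem — the terms do not reassemble into a binomial power.
- the geometric series formula — there is no constant term-to-term ratio.
- telescoping — applicable, and directly so.


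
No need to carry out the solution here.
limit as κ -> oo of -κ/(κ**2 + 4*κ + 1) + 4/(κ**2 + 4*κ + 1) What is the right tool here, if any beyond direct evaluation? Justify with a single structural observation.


Method: dominant-term comparison — as κ grows, only the highest-degree terms matter — compare leading terms and read the limit off. As a single quotient, the ∞/∞ shape would yield to repeated differentiation as well — the growth comparison gets there in one look.


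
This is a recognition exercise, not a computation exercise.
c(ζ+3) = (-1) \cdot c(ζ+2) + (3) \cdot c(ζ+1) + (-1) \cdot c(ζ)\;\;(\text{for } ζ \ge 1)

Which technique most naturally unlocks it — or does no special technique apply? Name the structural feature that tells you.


Diagnosis: the characteristic-root method — the recurrence is linear and homogeneous with constant coefficients, so the ansatz r^ζ turns it into a polynomial equation for r.


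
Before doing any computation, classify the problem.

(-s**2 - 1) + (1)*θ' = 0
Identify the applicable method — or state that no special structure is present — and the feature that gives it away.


Technique: no special technique — solved for the derivative, no θ appears — this is antidifferentiation in s wearing ODE clothing.


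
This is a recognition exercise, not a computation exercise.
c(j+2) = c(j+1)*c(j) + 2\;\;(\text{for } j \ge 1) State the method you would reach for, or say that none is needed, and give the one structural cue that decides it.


Technique: no special technique — a nonlinear dependence on earlier terms breaks linearity, and with it every superposition-based closed form.


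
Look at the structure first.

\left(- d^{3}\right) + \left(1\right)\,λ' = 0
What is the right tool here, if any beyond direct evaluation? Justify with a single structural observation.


Technique: no special technique — the slope is a function of d alone, so integrate both sides directly.


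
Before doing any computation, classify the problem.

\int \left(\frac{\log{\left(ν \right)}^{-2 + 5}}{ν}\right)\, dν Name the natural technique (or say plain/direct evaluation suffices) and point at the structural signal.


Method: u-substitution — read it as f(\log{\left(ν \right)}) times a constant multiple of d(\log{\left(ν \right)}): one substitution, u = \log{\left(ν \right)}, finishes it.


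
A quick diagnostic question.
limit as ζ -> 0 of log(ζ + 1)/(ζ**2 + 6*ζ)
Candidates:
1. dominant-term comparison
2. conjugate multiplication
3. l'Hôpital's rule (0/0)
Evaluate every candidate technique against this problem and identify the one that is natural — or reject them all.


Technique: l'Hôpital's rule (0/0) — both numerator and denominator vanish at 0: the genuine 0/0 indeterminate that l'Hôpital exists for. The standard small-argument limits would also carry it; the rule is the systematic route.
- dominant-term comparison: this is not a rational comparison of growth rates at infinity.
- conjugate multiplication: no divergent radical difference is present for a conjugate pair to cancel.
- l'Hôpital's rule (0/0) — applicable, and directly so.


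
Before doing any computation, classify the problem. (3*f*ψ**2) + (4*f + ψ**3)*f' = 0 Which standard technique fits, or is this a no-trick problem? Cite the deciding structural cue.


Verdict: the exact-equation method — take the mixed partials of 3*f*ψ**2 and 4*f + ψ**3: they are equal, which certifies an exact differential.


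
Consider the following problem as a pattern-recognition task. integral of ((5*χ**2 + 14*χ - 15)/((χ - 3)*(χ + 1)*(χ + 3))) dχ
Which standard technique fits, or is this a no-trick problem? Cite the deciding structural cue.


Best approach: partial fractions — a proper rational integrand whose denominator splits into simpler factors — decompose into partial fractions first.


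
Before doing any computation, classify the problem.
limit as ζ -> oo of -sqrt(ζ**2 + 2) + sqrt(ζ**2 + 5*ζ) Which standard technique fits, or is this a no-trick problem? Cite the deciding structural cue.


Method: conjugate multiplication — divergence minus divergence hides a finite answer — expose it by pairing sqrt(ζ**2 + 5*ζ) - sqrt(ζ**2 + 2) with its conjugate.


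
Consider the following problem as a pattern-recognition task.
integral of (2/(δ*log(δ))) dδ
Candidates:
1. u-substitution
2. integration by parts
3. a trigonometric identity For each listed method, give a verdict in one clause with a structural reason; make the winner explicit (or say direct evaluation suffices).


Diagnosis: u-substitution — everything non-trivial happens through the inner expression log(δ), and its derivative accounts for the remaining factor up to a constant, so set u = log(δ).
- u-substitution — yes, a natural case for it.
- integration by parts — the nonconstant-polynomial-times-standard-kernel pattern (an exp, sine, cosine, or logarithm partner) is absent.
- a trigonometric identity — with no trigonometric functions present, identity rewriting has no target.


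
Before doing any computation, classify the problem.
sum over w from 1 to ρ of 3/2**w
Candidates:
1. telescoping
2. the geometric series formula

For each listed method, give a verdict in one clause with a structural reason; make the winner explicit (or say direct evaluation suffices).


Technique: the geometric series formula — consecutive terms stand in a fixed index-free ratio — the geometric sum formula closes it.
- telescoping: neither a shifted-difference shape nor integer-spaced poles are present.
- the geometric series formula: a fit — the right tool for this form.


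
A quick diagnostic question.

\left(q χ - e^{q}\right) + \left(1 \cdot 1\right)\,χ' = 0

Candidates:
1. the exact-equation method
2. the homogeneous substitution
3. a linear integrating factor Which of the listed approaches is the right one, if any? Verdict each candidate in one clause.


Verdict: a linear integrating factor — χ appears only to the first power with coefficient q — the classic integrating-factor setup.
- the exact-equation method — exactness fails on the nose — the mixed partials do not match.
- the homogeneous substitution — the slope does not depend on the ratio of the variables alone.
- a linear integrating factor: applies; the problem has the shape this method handles.


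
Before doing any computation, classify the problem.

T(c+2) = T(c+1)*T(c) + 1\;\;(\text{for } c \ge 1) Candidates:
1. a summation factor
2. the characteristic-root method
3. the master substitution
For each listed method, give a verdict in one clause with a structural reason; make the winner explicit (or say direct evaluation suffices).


Diagnosis: no special technique — the unknown sequence enters the update nonlinearly, so no linear method fits the recurrence as written — direct iteration remains.
- a summation factor: the recursion is nonlinear — outside the first-order linear family a summation factor addresses.
- the characteristic-root method — nonlinearity rules out exponential-mode superposition from the start.
- the master substitution: there is no divide-the-index recursive argument.


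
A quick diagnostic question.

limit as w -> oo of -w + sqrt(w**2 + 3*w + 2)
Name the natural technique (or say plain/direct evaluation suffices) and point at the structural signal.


Technique: conjugate multiplication — the difference sqrt(w**2 + 3*w + 2) - w is an ∞ − ∞ stalemate; its conjugate partner breaks the tie.


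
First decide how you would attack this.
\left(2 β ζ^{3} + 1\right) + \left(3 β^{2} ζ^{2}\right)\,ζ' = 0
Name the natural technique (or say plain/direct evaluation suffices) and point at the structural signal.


Verdict: the exact-equation method — check exactness first: here it holds (2 β ζ^{3} + 1, 3 β^{2} ζ^{2} have matching cross partials), so no integrating factor is needed.


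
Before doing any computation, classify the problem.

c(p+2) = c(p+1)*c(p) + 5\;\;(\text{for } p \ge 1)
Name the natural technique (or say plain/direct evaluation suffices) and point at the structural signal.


Verdict: no special technique — the map from one term to the next is curved, not linear, so linear closed-form machinery does not attach.


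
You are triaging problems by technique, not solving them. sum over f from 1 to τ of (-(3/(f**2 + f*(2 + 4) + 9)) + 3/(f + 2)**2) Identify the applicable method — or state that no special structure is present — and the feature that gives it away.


Method: telescoping — difference-of-shifts structure (each term adds 3/(f + 2)**2, then subtracts its one-index-advanced value, which the following term adds back) leaves only the first and last pieces standing.


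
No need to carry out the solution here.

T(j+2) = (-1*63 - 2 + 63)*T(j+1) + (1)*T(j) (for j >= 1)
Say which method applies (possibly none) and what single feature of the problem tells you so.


Best approach: the characteristic-root method — constant coefficients and linearity mean the ansatz r^j reduces it to solving the characteristic polynomial.


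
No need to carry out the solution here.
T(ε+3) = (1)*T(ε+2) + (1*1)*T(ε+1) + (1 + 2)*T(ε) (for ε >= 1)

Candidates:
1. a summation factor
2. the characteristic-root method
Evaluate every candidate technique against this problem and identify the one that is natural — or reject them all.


Diagnosis: the characteristic-root method — shift-invariance with fixed coefficients calls for exponential trials; the characteristic polynomial finds every r^ε.
- a summation factor — a summation factor telescopes one-step recursions; this one carries higher-order memory.
- the characteristic-root method — applies; the problem has the shape this method handles.


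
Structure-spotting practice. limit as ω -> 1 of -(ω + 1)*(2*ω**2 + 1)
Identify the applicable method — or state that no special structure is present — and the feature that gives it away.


Diagnosis: no special technique — the expression is continuous at the evaluation point — substitute directly; no indeterminate form appears.
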